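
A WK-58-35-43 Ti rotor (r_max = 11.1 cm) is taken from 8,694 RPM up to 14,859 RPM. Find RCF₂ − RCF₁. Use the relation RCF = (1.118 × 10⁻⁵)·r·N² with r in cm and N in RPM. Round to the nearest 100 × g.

≈ 18000 g

RCF₁ = 1.118 × 10⁻⁵ × 11.1 × (8694)² = 1.118 × 10⁻⁵ × 11.1 × 75,585,636 ≈ 9,380 × g
RCF₂ = 1.118 × 10⁻⁵ × 11.1 × (14859)² = 1.118 × 10⁻⁵ × 11.1 × 220,789,881 ≈ 27,399.6 × g
Increase = 27,399.6 − 9,380 = 18,019.6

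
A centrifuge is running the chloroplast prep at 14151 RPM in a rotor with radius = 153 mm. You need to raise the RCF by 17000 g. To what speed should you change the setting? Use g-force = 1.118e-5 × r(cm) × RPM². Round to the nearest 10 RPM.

17310 RPM

r = 153 mm = 15.3 cm
Current RCF = 1.118 × 10⁻⁵ × 15.3 × (14151)² = 1.118 × 10⁻⁵ × 15.3 × 200,250,801 ≈ 34,253.7 × g
Target RCF = 34,253.7 + 17,000 = 51,253.7 × g
N² = 51,253.7 / (17.1054 × 10⁻⁵) = 299,634,618
N ≈ √299,634,618 ≈ 17,310.0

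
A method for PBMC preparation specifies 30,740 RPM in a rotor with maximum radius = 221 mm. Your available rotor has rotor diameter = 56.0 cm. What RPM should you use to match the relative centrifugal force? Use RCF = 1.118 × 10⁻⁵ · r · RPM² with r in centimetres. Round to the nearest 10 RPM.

Original rotor: r = 221 mm = 22.1 cm
RCF_original = 1.118 × 10⁻⁵ × 22.1 × (30740)² = 1.118 × 10⁻⁵ × 22.1 × 944,947,600 ≈ 233,475.8 × g
Your rotor: r = 56.0 / 2 = 28 cm
233,475.8 = 1.118 × 10⁻⁵ × 28 × N²
N² = 233,475.8 / (31.304 × 10⁻⁵) = 745,833,759
N ≈ √745,833,759 ≈ 27,310.0

≈ 27310 RPM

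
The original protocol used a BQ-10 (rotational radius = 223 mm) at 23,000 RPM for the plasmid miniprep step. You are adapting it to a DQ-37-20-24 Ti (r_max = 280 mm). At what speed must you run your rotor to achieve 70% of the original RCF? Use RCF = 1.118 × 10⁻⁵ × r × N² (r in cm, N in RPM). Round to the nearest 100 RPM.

≈ 17200 RPM

Original rotor: r = 223 mm = 22.3 cm
RCF_original = 1.118 × 10⁻⁵ × 22.3 × (23000)² = 1.118 × 10⁻⁵ × 22.3 × 529,000,000 ≈ 131,887.1 × g
Target RCF = 0.7 × 131,887.1 ≈ 92,321 × g
Your rotor: r = 280 mm = 28.0 cm
92,321 = 1.118 × 10⁻⁵ × 28 × N²
N² = 92,321 / (31.304 × 10⁻⁵) = 294,917,582
N ≈ √294,917,582 ≈ 17,173.2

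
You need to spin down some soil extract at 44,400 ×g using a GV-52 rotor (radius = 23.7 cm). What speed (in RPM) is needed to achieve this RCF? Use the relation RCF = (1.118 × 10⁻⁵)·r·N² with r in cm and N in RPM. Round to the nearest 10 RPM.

RCF = 1.118 × 10⁻⁵ × r × N²
44,400 = 1.118 × 10⁻⁵ × 23.7 × N²
N² = 44,400 / (26.4966 × 10⁻⁵) = 167,568,669
N ≈ √167,568,669 ≈ 12,944.8

≈ 12940 RPM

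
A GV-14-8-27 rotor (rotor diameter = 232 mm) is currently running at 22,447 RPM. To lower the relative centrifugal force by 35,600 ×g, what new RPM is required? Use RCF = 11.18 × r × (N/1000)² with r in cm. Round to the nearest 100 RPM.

≈ 15100 RPM

r = 232 mm / 2 = 116 mm = 11.6 cm
Current RCF = 11.18 × 11.6 × (22.447)² = 11.18 × 11.6 × 503.867809 ≈ 65,345.6 × g
Target RCF = 65,345.6 − 35,600 = 29,745.6 × g
(N/1000)² = 29,745.6 / 129.688 = 229.3628
N = 1000 × √229.3628 ≈ 15,144.7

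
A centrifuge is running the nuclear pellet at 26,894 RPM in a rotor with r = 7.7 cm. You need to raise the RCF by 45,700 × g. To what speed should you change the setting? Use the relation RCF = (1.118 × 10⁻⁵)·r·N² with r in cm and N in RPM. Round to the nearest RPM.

Current RCF = 1.118 × 10⁻⁵ × 7.7 × (26894)² = 1.118 × 10⁻⁵ × 7.7 × 723,287,236 ≈ 62,264.9 × g
Target RCF = 62,264.9 + 45,700 = 107,964.9 × g
N² = 107,964.9 / (8.6086 × 10⁻⁵) = 1,254,151,662
N ≈ √1,254,151,662 ≈ 35,414.0

35414 RPM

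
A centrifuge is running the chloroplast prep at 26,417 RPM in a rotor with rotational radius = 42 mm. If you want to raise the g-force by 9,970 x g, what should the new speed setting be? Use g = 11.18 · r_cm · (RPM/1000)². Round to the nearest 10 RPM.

N₂ ≈ 30170 RPM

r = 42 mm = 4.2 cm
Current RCF = 11.18 × 4.2 × (26.417)² = 11.18 × 4.2 × 697.857889 ≈ 32,768.6 × g
Target RCF = 32,768.6 + 9,970 = 42,738.6 × g
(N/1000)² = 42,738.6 / 46.956 = 910.184
N = 1000 × √910.184 ≈ 30,169.3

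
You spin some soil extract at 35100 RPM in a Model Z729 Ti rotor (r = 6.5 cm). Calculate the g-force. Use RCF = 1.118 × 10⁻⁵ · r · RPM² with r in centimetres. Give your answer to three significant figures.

RCF = 1.118 × 10⁻⁵ × r × N²
RCF = 1.118 × 10⁻⁵ × 6.5 × (35100)² = 1.118 × 10⁻⁵ × 6.5 × 1,232,010,000 ≈ 89,530.2 × g

≈ 89500 g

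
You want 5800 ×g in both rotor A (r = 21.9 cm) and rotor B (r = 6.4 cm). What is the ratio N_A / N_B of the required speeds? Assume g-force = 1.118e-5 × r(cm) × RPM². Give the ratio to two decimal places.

0.54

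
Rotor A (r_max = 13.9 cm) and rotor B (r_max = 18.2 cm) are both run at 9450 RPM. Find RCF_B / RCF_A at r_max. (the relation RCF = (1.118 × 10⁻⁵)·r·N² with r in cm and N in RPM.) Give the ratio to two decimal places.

1.31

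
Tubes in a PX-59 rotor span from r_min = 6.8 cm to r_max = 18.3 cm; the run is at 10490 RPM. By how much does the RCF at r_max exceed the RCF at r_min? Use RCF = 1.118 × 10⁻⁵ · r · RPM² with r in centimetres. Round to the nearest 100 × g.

≈ 14100 × g

RCF_max = 1.118 × 10⁻⁵ × 18.3 × (10490)² = 1.118 × 10⁻⁵ × 18.3 × 110,040,100 ≈ 22,513.5 × g
RCF_min = 1.118 × 10⁻⁵ × 6.8 × (10490)² = 1.118 × 10⁻⁵ × 6.8 × 110,040,100 ≈ 8,365.7 × g
ΔRCF = 22,513.5 − 8,365.7 = 14,147.8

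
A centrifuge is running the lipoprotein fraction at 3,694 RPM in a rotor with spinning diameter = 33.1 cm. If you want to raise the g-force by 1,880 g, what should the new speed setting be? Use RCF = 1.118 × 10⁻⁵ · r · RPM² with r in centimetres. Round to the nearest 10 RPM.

4880 RPM

r = 33.1 / 2 = 16.55 cm
Current RCF = 1.118 × 10⁻⁵ × 16.55 × (3694)² = 1.118 × 10⁻⁵ × 16.55 × 13,645,636 ≈ 2,524.8 × g
Target RCF = 2,524.8 + 1,880 = 4,404.8 × g
N² = 4,404.8 / (18.5029 × 10⁻⁵) = 23,805,998
N ≈ √23,805,998 ≈ 4,879.1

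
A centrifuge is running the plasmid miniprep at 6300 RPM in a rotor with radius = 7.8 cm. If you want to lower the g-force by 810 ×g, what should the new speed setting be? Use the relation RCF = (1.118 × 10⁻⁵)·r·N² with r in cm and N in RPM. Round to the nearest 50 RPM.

Current RCF = 1.118 × 10⁻⁵ × 7.8 × (6300)² = 1.118 × 10⁻⁵ × 7.8 × 39,690,000 ≈ 3,461.1 × g
Target RCF = 3,461.1 − 810 = 2,651.1 × g
N² = 2,651.1 / (8.7204 × 10⁻⁵) = 30,401,128
N ≈ √30,401,128 ≈ 5,513.7

N₂ ≈ 5500 RPM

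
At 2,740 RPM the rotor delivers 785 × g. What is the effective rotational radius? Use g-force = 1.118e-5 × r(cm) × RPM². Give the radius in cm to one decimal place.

785 = 1.118 × 10⁻⁵ × r × (2740)²
r = 785 / (1.118 × 10⁻⁵ × 7,507,600) = 785 / 83.93497 ≈ 9.352 cm

9.4 cm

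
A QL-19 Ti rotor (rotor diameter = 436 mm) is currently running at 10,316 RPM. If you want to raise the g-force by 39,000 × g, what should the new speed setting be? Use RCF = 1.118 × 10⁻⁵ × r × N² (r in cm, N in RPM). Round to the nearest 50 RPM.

≈ 16300 RPM

r = 436 mm / 2 = 218 mm = 21.8 cm
Current RCF = 1.118 × 10⁻⁵ × 21.8 × (10316)² = 1.118 × 10⁻⁵ × 21.8 × 106,419,856 ≈ 25,937.1 × g
Target RCF = 25,937.1 + 39,000 = 64,937.1 × g
N² = 64,937.1 / (24.3724 × 10⁻⁵) = 266,437,035
N ≈ √266,437,035 ≈ 16,322.9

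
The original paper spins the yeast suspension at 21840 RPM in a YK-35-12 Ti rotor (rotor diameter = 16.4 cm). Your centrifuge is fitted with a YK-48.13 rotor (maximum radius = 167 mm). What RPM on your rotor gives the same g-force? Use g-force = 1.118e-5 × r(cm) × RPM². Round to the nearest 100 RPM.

Original rotor: r = 16.4 / 2 = 8.2 cm
RCF = 1.118 × 10⁻⁵ × r × N²
RCF_original = 1.118 × 10⁻⁵ × 8.2 × (21840)² = 1.118 × 10⁻⁵ × 8.2 × 476,985,600 ≈ 43,728.1 × g
Your rotor: r = 167 mm = 16.7 cm
43,728.1 = 1.118 × 10⁻⁵ × 16.7 × N²
N² = 43,728.1 / (18.6706 × 10⁻⁵) = 234,208,328
N ≈ √234,208,328 ≈ 15,303.9

≈ 15300 RPM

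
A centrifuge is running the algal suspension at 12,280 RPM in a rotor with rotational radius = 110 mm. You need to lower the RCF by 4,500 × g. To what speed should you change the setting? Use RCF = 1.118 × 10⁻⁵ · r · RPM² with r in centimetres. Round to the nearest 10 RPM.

N₂ ≈ 10690 RPM

r = 110 mm = 11.0 cm
Current RCF = 1.118 × 10⁻⁵ × 11 × (12280)² = 1.118 × 10⁻⁵ × 11 × 150,798,400 ≈ 18,545.2 × g
Target RCF = 18,545.2 − 4,500 = 14,045.2 × g
N² = 14,045.2 / (12.298 × 10⁻⁵) = 114,207,188
N ≈ √114,207,188 ≈ 10,686.8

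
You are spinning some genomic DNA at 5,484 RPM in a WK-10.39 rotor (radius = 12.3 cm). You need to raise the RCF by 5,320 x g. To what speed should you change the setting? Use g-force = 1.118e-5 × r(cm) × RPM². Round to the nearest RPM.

Current RCF = 1.118 × 10⁻⁵ × 12.3 × (5484)² = 1.118 × 10⁻⁵ × 12.3 × 30,074,256 ≈ 4,135.6 × g
Target RCF = 4,135.6 + 5,320 = 9,455.6 × g
N² = 9,455.6 / (13.7514 × 10⁻⁵) = 68,760,999
N ≈ √68,760,999 ≈ 8,292.2

8292 RPM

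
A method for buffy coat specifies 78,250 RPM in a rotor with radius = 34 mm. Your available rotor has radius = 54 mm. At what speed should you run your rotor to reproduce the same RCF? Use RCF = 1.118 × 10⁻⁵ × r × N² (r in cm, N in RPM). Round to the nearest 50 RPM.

62100 RPM

Original rotor: r = 34 mm = 3.4 cm
RCF = 1.118 × 10⁻⁵ × r × N²
RCF_original = 1.118 × 10⁻⁵ × 3.4 × (78250)² = 1.118 × 10⁻⁵ × 3.4 × 6,123,062,500 ≈ 232,749.9 × g
Your rotor: r = 54 mm = 5.4 cm
232,749.9 = 1.118 × 10⁻⁵ × 5.4 × N²
N² = 232,749.9 / (6.0372 × 10⁻⁵) = 3,855,262,373
N ≈ √3,855,262,373 ≈ 62,090.8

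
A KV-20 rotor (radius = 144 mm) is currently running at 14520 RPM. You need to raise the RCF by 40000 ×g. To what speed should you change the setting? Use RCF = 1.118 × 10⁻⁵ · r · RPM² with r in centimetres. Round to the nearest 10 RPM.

N₂ ≈ 21430 RPM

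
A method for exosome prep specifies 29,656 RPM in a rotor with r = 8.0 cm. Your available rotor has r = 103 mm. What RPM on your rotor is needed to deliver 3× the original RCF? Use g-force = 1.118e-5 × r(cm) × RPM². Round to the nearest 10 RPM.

45270 RPM

RCF_original = 1.118 × 10⁻⁵ × 8 × (29656)² = 1.118 × 10⁻⁵ × 8 × 879,478,336 ≈ 78,660.5 × g
Target RCF = 3 × 78,660.5 ≈ 235,981.5 × g
Your rotor: r = 103 mm = 10.3 cm
235,981.5 = 1.118 × 10⁻⁵ × 10.3 × N²
N² = 235,981.5 / (11.5154 × 10⁻⁵) = 2,049,268,805
N ≈ √2,049,268,805 ≈ 45,268.9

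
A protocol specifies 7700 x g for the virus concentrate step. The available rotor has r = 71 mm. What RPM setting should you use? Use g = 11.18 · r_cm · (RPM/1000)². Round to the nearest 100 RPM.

≈ 9800 RPM

r = 71 mm = 7.1 cm
7,700 = 11.18 × 7.1 × (N/1000)²
(N/1000)² = 7,700 / 79.378 = 97.00421
N = 1000 × √97.00421 ≈ 9,849.1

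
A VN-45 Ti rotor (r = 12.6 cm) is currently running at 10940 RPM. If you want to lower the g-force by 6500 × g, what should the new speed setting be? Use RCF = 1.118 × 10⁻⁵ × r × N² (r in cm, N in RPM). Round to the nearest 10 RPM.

8580 RPM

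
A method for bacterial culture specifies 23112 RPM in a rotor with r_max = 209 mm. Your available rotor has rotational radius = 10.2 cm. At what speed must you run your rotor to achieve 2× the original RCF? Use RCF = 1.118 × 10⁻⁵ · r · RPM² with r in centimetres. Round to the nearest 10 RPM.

Original rotor: r = 209 mm = 20.9 cm
RCF_original = 1.118 × 10⁻⁵ × 20.9 × (23112)² = 1.118 × 10⁻⁵ × 20.9 × 534,164,544 ≈ 124,814 × g
Target RCF = 2 × 124,814 ≈ 249,628 × g
249,628 = 1.118 × 10⁻⁵ × 10.2 × N²
N² = 249,628 / (11.4036 × 10⁻⁵) = 2,189,028,026
N ≈ √2,189,028,026 ≈ 46,787.0

46790 RPM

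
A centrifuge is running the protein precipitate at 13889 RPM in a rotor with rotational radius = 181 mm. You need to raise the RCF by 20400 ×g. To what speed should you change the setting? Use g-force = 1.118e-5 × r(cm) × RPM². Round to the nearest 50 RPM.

17150 RPM

r = 181 mm = 18.1 cm
Current RCF = 1.118 × 10⁻⁵ × 18.1 × (13889)² = 1.118 × 10⁻⁵ × 18.1 × 192,904,321 ≈ 39,035.7 × g
Target RCF = 39,035.7 + 20,400 = 59,435.7 × g
N² = 59,435.7 / (20.2358 × 10⁻⁵) = 293,715,593
N ≈ √293,715,593 ≈ 17,138.1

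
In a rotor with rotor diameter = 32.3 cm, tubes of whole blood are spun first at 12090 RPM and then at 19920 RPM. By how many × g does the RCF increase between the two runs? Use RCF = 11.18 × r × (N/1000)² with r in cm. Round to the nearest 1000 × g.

r = 32.3 / 2 = 16.15 cm
RCF₁ = 11.18 × 16.15 × (12.09)² = 11.18 × 16.15 × 146.1681 ≈ 26,391.7 × g
RCF₂ = 11.18 × 16.15 × (19.92)² = 11.18 × 16.15 × 396.8064 ≈ 71,646.2 × g
Increase = 71,646.2 − 26,391.7 = 45,254.5

≈ 45000 × g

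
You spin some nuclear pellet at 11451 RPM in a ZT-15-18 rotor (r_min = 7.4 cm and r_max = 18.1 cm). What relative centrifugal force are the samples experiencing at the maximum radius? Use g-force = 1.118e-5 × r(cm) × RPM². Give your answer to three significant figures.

26500 ×g

Use r_max = 18.1 cm.
RCF = 1.118 × 10⁻⁵ × 18.1 × (11451)² = 1.118 × 10⁻⁵ × 18.1 × 131,125,401 ≈ 26,534.3 × g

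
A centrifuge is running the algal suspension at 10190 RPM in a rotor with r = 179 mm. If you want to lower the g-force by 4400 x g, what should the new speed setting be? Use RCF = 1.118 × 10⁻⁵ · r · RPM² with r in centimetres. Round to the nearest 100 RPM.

r = 179 mm = 17.9 cm
Current RCF = 1.118 × 10⁻⁵ × 17.9 × (10190)² = 1.118 × 10⁻⁵ × 17.9 × 103,836,100 ≈ 20,779.9 × g
Target RCF = 20,779.9 − 4,400 = 16,379.9 × g
N² = 16,379.9 / (20.0122 × 10⁻⁵) = 81,849,572
N ≈ √81,849,572 ≈ 9,047.1

≈ 9000 RPM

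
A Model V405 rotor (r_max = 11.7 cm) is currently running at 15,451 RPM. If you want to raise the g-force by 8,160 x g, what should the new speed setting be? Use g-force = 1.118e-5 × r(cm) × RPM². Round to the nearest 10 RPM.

N₂ ≈ 17350 RPM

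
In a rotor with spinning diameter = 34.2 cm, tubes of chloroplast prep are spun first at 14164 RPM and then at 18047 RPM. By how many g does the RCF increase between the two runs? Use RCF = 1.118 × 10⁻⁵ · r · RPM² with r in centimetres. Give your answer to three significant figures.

≈ 23900 g

r = 34.2 / 2 = 17.1 cm
RCF₁ = 1.118 × 10⁻⁵ × 17.1 × (14164)² = 1.118 × 10⁻⁵ × 17.1 × 200,618,896 ≈ 38,353.9 × g
RCF₂ = 1.118 × 10⁻⁵ × 17.1 × (18047)² = 1.118 × 10⁻⁵ × 17.1 × 325,694,209 ≈ 62,265.6 × g
Increase = 62,265.6 − 38,353.9 = 23,911.7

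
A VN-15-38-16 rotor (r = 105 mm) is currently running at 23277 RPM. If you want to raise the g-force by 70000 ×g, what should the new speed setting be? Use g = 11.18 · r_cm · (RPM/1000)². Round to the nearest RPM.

r = 105 mm = 10.5 cm
Current RCF = 11.18 × 10.5 × (23.277)² = 11.18 × 10.5 × 541.818729 ≈ 63,604.1 × g
Target RCF = 63,604.1 + 70,000 = 133,604.1 × g
(N/1000)² = 133,604.1 / 117.39 = 1138.122
N = 1000 × √1138.122 ≈ 33,736.1

33736 RPM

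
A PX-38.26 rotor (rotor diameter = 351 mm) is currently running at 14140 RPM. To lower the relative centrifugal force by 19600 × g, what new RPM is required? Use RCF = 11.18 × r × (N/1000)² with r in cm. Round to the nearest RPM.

r = 351 mm / 2 = 175.5 mm = 17.55 cm
Current RCF = 11.18 × 17.55 × (14.14)² = 11.18 × 17.55 × 199.9396 ≈ 39,229.9 × g
Target RCF = 39,229.9 − 19,600 = 19,629.9 × g
(N/1000)² = 19,629.9 / 196.209 = 100.0459
N = 1000 × √100.0459 ≈ 10,002.3

N₂ ≈ 10002 RPM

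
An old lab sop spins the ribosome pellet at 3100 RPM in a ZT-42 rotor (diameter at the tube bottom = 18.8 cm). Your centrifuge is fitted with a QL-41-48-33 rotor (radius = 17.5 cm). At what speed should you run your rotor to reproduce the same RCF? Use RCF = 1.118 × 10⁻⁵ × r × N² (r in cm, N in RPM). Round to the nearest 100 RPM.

≈ 2300 RPM

Original rotor: r = 18.8 / 2 = 9.4 cm
RCF_original = 1.118 × 10⁻⁵ × 9.4 × (3100)² = 1.118 × 10⁻⁵ × 9.4 × 9,610,000 ≈ 1,009.9 × g
1,009.9 = 1.118 × 10⁻⁵ × 17.5 × N²
N² = 1,009.9 / (19.565 × 10⁻⁵) = 5,161,768
N ≈ √5,161,768 ≈ 2,272.0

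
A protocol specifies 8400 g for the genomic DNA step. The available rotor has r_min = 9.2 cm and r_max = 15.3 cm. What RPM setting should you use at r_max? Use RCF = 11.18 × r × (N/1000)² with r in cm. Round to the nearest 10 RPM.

≈ 7010 RPM

Use r_max = 15.3 cm.
8,400 = 11.18 × 15.3 × (N/1000)²
(N/1000)² = 8,400 / 171.054 = 49.1073
N = 1000 × √49.1073 ≈ 7,007.7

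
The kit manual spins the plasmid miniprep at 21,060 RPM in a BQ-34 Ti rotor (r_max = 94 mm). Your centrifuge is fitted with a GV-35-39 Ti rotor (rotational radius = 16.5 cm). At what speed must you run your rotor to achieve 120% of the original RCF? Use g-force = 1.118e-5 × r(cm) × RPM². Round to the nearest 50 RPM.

17400 RPM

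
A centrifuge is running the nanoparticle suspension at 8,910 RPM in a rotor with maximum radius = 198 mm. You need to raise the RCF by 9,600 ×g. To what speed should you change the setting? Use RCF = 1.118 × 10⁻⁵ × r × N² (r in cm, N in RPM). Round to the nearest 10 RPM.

r = 198 mm = 19.8 cm
Current RCF = 1.118 × 10⁻⁵ × 19.8 × (8910)² = 1.118 × 10⁻⁵ × 19.8 × 79,388,100 ≈ 17,573.7 × g
Target RCF = 17,573.7 + 9,600 = 27,173.7 × g
N² = 27,173.7 / (22.1364 × 10⁻⁵) = 122,755,733
N ≈ √122,755,733 ≈ 11,079.5

≈ 11080 RPM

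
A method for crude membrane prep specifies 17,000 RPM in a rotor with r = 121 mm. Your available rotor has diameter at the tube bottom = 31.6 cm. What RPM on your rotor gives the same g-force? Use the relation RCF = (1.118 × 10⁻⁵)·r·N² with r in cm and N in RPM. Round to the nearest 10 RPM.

14880 RPM

Original rotor: r = 121 mm = 12.1 cm
RCF_original = 1.118 × 10⁻⁵ × 12.1 × (17000)² = 1.118 × 10⁻⁵ × 12.1 × 289,000,000 ≈ 39,095.3 × g
Your rotor: r = 31.6 / 2 = 15.8 cm
39,095.3 = 1.118 × 10⁻⁵ × 15.8 × N²
N² = 39,095.3 / (17.6644 × 10⁻⁵) = 221,322,547
N ≈ √221,322,547 ≈ 14,876.9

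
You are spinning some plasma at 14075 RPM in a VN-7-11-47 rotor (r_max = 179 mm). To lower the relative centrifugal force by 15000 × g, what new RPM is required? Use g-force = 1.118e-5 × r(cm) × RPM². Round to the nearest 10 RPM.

≈ 11100 RPM

r = 179 mm = 17.9 cm
Current RCF = 1.118 × 10⁻⁵ × 17.9 × (14075)² = 1.118 × 10⁻⁵ × 17.9 × 198,105,625 ≈ 39,645.3 × g
Target RCF = 39,645.3 − 15,000 = 24,645.3 × g
N² = 24,645.3 / (20.0122 × 10⁻⁵) = 123,151,378
N ≈ √123,151,378 ≈ 11,097.4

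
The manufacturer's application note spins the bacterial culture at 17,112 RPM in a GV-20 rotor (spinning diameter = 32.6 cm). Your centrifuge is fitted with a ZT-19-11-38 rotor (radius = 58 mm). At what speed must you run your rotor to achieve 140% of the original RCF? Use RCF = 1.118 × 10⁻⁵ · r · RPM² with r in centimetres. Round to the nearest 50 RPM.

Original rotor: r = 32.6 / 2 = 16.3 cm
RCF_original = 1.118 × 10⁻⁵ × 16.3 × (17112)² = 1.118 × 10⁻⁵ × 16.3 × 292,820,544 ≈ 53,361.9 × g
Target RCF = 1.4 × 53,361.9 ≈ 74,706.7 × g
Your rotor: r = 58 mm = 5.8 cm
74,706.7 = 1.118 × 10⁻⁵ × 5.8 × N²
N² = 74,706.7 / (6.4844 × 10⁻⁵) = 1,152,098,883
N ≈ √1,152,098,883 ≈ 33,942.6

33950 RPM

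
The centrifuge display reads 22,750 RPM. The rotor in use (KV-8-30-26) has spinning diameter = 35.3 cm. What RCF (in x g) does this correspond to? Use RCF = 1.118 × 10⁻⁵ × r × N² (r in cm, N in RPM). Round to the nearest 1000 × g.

RCF ≈ 102000 x g

r = 35.3 / 2 = 17.65 cm
RCF = 1.118 × 10⁻⁵ × 17.65 × (22750)² = 1.118 × 10⁻⁵ × 17.65 × 517,562,500 ≈ 102,129.1 × g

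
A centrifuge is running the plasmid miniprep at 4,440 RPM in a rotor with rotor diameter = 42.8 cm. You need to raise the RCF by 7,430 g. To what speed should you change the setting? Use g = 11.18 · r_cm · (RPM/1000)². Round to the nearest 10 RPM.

N₂ ≈ 7130 RPM

r = 42.8 / 2 = 21.4 cm
Current RCF = 11.18 × 21.4 × (4.44)² = 11.18 × 21.4 × 19.7136 ≈ 4,716.5 × g
Target RCF = 4,716.5 + 7,430 = 12,146.5 × g
(N/1000)² = 12,146.5 / 239.252 = 50.76865
N = 1000 × √50.76865 ≈ 7,125.2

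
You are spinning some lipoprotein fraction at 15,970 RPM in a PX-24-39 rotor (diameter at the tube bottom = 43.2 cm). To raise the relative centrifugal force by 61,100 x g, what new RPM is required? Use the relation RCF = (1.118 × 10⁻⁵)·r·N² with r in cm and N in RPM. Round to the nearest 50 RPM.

≈ 22550 RPM

r = 43.2 / 2 = 21.6 cm
Current RCF = 1.118 × 10⁻⁵ × 21.6 × (15970)² = 1.118 × 10⁻⁵ × 21.6 × 255,040,900 ≈ 61,589.3 × g
Target RCF = 61,589.3 + 61,100 = 122,689.3 × g
N² = 122,689.3 / (24.1488 × 10⁻⁵) = 508,055,473
N ≈ √508,055,473 ≈ 22,540.1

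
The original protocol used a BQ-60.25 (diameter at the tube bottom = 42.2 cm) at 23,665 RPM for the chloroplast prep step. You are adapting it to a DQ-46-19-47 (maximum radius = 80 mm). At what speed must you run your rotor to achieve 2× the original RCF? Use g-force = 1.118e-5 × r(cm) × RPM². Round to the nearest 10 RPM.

≈ 54350 RPM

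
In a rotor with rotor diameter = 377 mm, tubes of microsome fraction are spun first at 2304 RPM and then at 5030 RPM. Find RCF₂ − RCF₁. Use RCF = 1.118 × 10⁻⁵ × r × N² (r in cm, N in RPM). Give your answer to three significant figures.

4210 × g

r = 377 mm / 2 = 188.5 mm = 18.85 cm
RCF₁ = 1.118 × 10⁻⁵ × 18.85 × (2304)² = 1.118 × 10⁻⁵ × 18.85 × 5,308,416 ≈ 1,118.7 × g
RCF₂ = 1.118 × 10⁻⁵ × 18.85 × (5030)² = 1.118 × 10⁻⁵ × 18.85 × 25,300,900 ≈ 5,332 × g
Increase = 5,332 − 1,118.7 = 4,213.3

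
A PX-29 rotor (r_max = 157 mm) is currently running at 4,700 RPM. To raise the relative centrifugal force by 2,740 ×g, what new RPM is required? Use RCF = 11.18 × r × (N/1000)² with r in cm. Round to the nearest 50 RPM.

N₂ ≈ 6150 RPM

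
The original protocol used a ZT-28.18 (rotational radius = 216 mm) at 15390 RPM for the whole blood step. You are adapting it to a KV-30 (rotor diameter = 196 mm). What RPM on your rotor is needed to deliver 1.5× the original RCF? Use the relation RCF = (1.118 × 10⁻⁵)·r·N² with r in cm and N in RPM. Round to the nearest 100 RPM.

28000 RPM

Original rotor: r = 216 mm = 21.6 cm
RCF_original = 1.118 × 10⁻⁵ × 21.6 × (15390)² = 1.118 × 10⁻⁵ × 21.6 × 236,852,100 ≈ 57,196.9 × g
Target RCF = 1.5 × 57,196.9 ≈ 85,795.4 × g
Your rotor: r = 196 mm / 2 = 98 mm = 9.8 cm
85,795.4 = 1.118 × 10⁻⁵ × 9.8 × N²
N² = 85,795.4 / (10.9564 × 10⁻⁵) = 783,061,955
N ≈ √783,061,955 ≈ 27,983.2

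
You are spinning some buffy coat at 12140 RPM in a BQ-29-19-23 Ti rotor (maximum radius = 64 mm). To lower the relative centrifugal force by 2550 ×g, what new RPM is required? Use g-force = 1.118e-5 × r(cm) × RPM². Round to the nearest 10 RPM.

≈ 10570 RPM

r = 64 mm = 6.4 cm
Current RCF = 1.118 × 10⁻⁵ × 6.4 × (12140)² = 1.118 × 10⁻⁵ × 6.4 × 147,379,600 ≈ 10,545.3 × g
Target RCF = 10,545.3 − 2,550 = 7,995.3 × g
N² = 7,995.3 / (7.1552 × 10⁻⁵) = 111,741,111
N ≈ √111,741,111 ≈ 10,570.8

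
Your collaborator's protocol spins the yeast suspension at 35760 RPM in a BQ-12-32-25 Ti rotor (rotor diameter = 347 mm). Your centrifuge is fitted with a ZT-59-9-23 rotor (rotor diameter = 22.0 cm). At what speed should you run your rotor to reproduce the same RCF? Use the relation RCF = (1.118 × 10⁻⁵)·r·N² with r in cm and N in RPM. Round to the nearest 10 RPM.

Original rotor: r = 347 mm / 2 = 173.5 mm = 17.35 cm
RCF_original = 1.118 × 10⁻⁵ × 17.35 × (35760)² = 1.118 × 10⁻⁵ × 17.35 × 1,278,777,600 ≈ 248,048.3 × g
Your rotor: r = 22.0 / 2 = 11 cm
248,048.3 = 1.118 × 10⁻⁵ × 11 × N²
N² = 248,048.3 / (12.298 × 10⁻⁵) = 2,016,980,810
N ≈ √2,016,980,810 ≈ 44,910.8

44910 RPM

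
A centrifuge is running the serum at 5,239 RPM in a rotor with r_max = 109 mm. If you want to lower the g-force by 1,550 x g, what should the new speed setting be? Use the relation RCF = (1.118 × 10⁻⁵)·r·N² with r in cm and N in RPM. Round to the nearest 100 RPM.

≈ 3800 RPM

r = 109 mm = 10.9 cm
Current RCF = 1.118 × 10⁻⁵ × 10.9 × (5239)² = 1.118 × 10⁻⁵ × 10.9 × 27,447,121 ≈ 3,344.8 × g
Target RCF = 3,344.8 − 1,550 = 1,794.8 × g
N² = 1,794.8 / (12.1862 × 10⁻⁵) = 14,728,135
N ≈ √14,728,135 ≈ 3,837.7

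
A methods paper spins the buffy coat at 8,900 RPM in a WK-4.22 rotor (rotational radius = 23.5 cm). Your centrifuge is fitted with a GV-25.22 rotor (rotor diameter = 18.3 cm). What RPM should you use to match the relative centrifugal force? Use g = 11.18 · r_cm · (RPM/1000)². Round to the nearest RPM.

≈ 14263 RPM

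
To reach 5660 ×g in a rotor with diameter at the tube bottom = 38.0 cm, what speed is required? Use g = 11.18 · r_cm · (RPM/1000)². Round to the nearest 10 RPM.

r = 38.0 / 2 = 19 cm
RCF = 11.18 × r × (N/1000)²
5,660 = 11.18 × 19 × (N/1000)²
(N/1000)² = 5,660 / 212.42 = 26.64533
N = 1000 × √26.64533 ≈ 5,161.9

5160 RPM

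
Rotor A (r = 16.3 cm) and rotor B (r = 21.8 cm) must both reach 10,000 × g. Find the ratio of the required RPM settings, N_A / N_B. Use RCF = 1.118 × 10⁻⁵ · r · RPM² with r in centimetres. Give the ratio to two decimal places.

At fixed RCF, N ∝ 1/√r, so N_A/N_B = √(r_B/r_A) = √(21.8/16.3) = √1.337423 = 1.1565.

1.16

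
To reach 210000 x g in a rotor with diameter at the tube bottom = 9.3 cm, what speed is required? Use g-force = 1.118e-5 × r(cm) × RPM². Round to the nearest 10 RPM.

≈ 63560 RPM

r = 9.3 / 2 = 4.65 cm
RCF = 1.118 × 10⁻⁵ × r × N²
210,000 = 1.118 × 10⁻⁵ × 4.65 × N²
N² = 210,000 / (5.1987 × 10⁻⁵) = 4,039,471,406
N ≈ √4,039,471,406 ≈ 63,556.8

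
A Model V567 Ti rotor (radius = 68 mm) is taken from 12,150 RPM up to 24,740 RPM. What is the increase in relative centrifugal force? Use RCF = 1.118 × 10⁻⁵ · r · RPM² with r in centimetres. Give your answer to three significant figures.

r = 68 mm = 6.8 cm
RCF₁ = 1.118 × 10⁻⁵ × 6.8 × (12150)² = 1.118 × 10⁻⁵ × 6.8 × 147,622,500 ≈ 11,222.9 × g
RCF₂ = 1.118 × 10⁻⁵ × 6.8 × (24740)² = 1.118 × 10⁻⁵ × 6.8 × 612,067,600 ≈ 46,531.8 × g
Increase = 46,531.8 − 11,222.9 = 35,308.9

35300 g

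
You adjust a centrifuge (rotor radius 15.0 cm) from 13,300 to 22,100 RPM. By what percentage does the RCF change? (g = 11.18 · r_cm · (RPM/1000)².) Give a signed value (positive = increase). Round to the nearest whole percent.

+176%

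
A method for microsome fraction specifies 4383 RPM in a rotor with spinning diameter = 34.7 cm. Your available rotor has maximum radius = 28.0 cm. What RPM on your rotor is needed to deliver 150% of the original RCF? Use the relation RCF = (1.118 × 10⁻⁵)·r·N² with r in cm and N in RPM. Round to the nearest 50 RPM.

Original rotor: r = 34.7 / 2 = 17.35 cm
RCF_original = 1.118 × 10⁻⁵ × 17.35 × (4383)² = 1.118 × 10⁻⁵ × 17.35 × 19,210,689 ≈ 3,726.4 × g
Target RCF = 1.5 × 3,726.4 ≈ 5,589.6 × g
5,589.6 = 1.118 × 10⁻⁵ × 28 × N²
N² = 5,589.6 / (31.304 × 10⁻⁵) = 17,855,865
N ≈ √17,855,865 ≈ 4,225.6

≈ 4250 RPM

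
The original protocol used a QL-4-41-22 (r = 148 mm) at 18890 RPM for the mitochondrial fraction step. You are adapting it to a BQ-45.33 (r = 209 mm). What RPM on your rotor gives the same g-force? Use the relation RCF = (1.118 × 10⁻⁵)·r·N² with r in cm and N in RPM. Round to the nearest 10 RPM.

Original rotor: r = 148 mm = 14.8 cm
RCF_original = 1.118 × 10⁻⁵ × 14.8 × (18890)² = 1.118 × 10⁻⁵ × 14.8 × 356,832,100 ≈ 59,042.9 × g
Your rotor: r = 209 mm = 20.9 cm
59,042.9 = 1.118 × 10⁻⁵ × 20.9 × N²
N² = 59,042.9 / (23.3662 × 10⁻⁵) = 252,685,075
N ≈ √252,685,075 ≈ 15,896.1

≈ 15900 RPM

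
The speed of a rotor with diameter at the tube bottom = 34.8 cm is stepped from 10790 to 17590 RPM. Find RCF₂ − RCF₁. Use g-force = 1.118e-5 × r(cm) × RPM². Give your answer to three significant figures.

≈ 37500 x g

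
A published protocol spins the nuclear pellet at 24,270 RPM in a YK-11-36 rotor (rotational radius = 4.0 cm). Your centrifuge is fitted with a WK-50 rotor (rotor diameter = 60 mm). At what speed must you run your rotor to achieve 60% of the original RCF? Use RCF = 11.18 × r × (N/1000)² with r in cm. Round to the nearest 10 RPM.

≈ 21710 RPM

RCF_original = 11.18 × 4 × (24.27)² = 11.18 × 4 × 589.0329 ≈ 26,341.6 × g
Target RCF = 0.6 × 26,341.6 ≈ 15,805 × g
Your rotor: r = 60 mm / 2 = 30 mm = 3 cm
15,805 = 11.18 × 3 × (N/1000)²
(N/1000)² = 15,805 / 33.54 = 471.2284
N = 1000 × √471.2284 ≈ 21,707.8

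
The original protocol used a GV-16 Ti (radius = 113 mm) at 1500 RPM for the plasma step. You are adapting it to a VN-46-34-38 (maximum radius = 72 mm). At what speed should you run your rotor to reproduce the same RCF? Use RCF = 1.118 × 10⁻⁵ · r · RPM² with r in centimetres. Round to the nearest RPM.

≈ 1879 RPM

Original rotor: r = 113 mm = 11.3 cm
RCF_original = 1.118 × 10⁻⁵ × 11.3 × (1500)² = 1.118 × 10⁻⁵ × 11.3 × 2,250,000 ≈ 284.3 × g
Your rotor: r = 72 mm = 7.2 cm
284.3 = 1.118 × 10⁻⁵ × 7.2 × N²
N² = 284.3 / (8.0496 × 10⁻⁵) = 3,531,853
N ≈ √3,531,853 ≈ 1,879.3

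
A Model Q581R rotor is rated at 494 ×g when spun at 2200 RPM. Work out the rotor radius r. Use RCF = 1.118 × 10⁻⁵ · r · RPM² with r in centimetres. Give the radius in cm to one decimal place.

RCF = 1.118 × 10⁻⁵ × r × N²
494 = 1.118 × 10⁻⁵ × r × (2200)²
r = 494 / (1.118 × 10⁻⁵ × 4,840,000) = 494 / 54.1112 ≈ 9.129 cm

r ≈ 9.1 cm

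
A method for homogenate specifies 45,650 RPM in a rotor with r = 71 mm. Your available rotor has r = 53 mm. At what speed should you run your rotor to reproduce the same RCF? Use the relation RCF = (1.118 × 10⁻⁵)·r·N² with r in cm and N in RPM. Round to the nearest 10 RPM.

≈ 52840 RPM

Original rotor: r = 71 mm = 7.1 cm
RCF = 1.118 × 10⁻⁵ × r × N²
RCF_original = 1.118 × 10⁻⁵ × 7.1 × (45650)² = 1.118 × 10⁻⁵ × 7.1 × 2,083,922,500 ≈ 165,417.6 × g
Your rotor: r = 53 mm = 5.3 cm
165,417.6 = 1.118 × 10⁻⁵ × 5.3 × N²
N² = 165,417.6 / (5.9254 × 10⁻⁵) = 2,791,669,761
N ≈ √2,791,669,761 ≈ 52,836.3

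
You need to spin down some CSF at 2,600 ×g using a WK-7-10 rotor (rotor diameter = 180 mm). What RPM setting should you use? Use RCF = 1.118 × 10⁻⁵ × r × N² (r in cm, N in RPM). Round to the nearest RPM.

≈ 5083 RPM

r = 180 mm / 2 = 90 mm = 9 cm
2,600 = 1.118 × 10⁻⁵ × 9 × N²
N² = 2,600 / (10.062 × 10⁻⁵) = 25,839,793
N ≈ √25,839,793 ≈ 5,083.3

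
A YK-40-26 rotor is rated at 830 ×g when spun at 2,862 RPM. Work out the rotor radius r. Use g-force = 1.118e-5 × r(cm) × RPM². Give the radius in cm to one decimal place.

RCF = 1.118 × 10⁻⁵ × r × N²
830 = 1.118 × 10⁻⁵ × r × (2862)²
r = 830 / (1.118 × 10⁻⁵ × 8,191,044) = 830 / 91.57587 ≈ 9.064 cm

≈ 9.1 cm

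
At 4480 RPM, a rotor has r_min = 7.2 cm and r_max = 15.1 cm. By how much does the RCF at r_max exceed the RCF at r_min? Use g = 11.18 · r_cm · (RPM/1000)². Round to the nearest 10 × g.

1770 g

ΔRCF = 11.18 × (r_max − r_min) × (N/1000)² = 11.18 × 7.9 × 20.0704 ≈ 1,772.7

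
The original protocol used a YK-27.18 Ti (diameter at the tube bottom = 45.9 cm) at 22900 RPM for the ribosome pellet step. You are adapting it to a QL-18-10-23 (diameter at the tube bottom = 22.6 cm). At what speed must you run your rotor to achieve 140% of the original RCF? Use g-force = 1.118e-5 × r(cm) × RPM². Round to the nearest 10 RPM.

38610 RPM

Original rotor: r = 45.9 / 2 = 22.95 cm
RCF = 1.118 × 10⁻⁵ × r × N²
RCF_original = 1.118 × 10⁻⁵ × 22.95 × (22900)² = 1.118 × 10⁻⁵ × 22.95 × 524,410,000 ≈ 134,553.6 × g
Target RCF = 1.4 × 134,553.6 ≈ 188,375 × g
Your rotor: r = 22.6 / 2 = 11.3 cm
188,375 = 1.118 × 10⁻⁵ × 11.3 × N²
N² = 188,375 / (12.6334 × 10⁻⁵) = 1,491,087,118
N ≈ √1,491,087,118 ≈ 38,614.6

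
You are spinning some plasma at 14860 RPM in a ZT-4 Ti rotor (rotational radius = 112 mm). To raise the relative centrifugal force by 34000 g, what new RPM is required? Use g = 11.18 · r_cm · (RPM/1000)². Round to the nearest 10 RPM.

22190 RPM

r = 112 mm = 11.2 cm
Current RCF = 11.18 × 11.2 × (14.86)² = 11.18 × 11.2 × 220.8196 ≈ 27,650.1 × g
Target RCF = 27,650.1 + 34,000 = 61,650.1 × g
(N/1000)² = 61,650.1 / 125.216 = 492.35
N = 1000 × √492.35 ≈ 22,189.0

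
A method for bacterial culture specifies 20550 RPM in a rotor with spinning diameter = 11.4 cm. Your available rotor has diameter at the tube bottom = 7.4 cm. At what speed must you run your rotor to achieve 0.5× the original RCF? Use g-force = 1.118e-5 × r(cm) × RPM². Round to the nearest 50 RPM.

18050 RPM

Original rotor: r = 11.4 / 2 = 5.7 cm
RCF_original = 1.118 × 10⁻⁵ × 5.7 × (20550)² = 1.118 × 10⁻⁵ × 5.7 × 422,302,500 ≈ 26,911.6 × g
Target RCF = 0.5 × 26,911.6 ≈ 13,455.8 × g
Your rotor: r = 7.4 / 2 = 3.7 cm
13,455.8 = 1.118 × 10⁻⁵ × 3.7 × N²
N² = 13,455.8 / (4.1366 × 10⁻⁵) = 325,286,467
N ≈ √325,286,467 ≈ 18,035.7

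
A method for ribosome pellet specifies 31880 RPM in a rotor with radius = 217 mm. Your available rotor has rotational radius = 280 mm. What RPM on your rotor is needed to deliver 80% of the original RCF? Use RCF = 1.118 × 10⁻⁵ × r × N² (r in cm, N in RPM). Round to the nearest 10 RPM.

≈ 25100 RPM

Original rotor: r = 217 mm = 21.7 cm
RCF = 1.118 × 10⁻⁵ × r × N²
RCF_original = 1.118 × 10⁻⁵ × 21.7 × (31880)² = 1.118 × 10⁻⁵ × 21.7 × 1,016,334,400 ≈ 246,568.8 × g
Target RCF = 0.8 × 246,568.8 ≈ 197,255 × g
Your rotor: r = 280 mm = 28.0 cm
197,255 = 1.118 × 10⁻⁵ × 28 × N²
N² = 197,255 / (31.304 × 10⁻⁵) = 630,127,140
N ≈ √630,127,140 ≈ 25,102.3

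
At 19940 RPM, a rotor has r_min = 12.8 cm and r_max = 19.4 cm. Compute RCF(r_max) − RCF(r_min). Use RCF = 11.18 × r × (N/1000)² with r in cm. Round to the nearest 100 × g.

29300 g

RCF_max = 11.18 × 19.4 × (19.94)² = 11.18 × 19.4 × 397.6036 ≈ 86,237 × g
RCF_min = 11.18 × 12.8 × (19.94)² = 11.18 × 12.8 × 397.6036 ≈ 56,898.7 × g
ΔRCF = 86,237 − 56,898.7 = 29,338.3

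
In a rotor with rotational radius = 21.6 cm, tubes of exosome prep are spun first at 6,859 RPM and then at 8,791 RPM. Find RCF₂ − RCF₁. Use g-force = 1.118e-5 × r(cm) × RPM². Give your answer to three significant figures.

≈ 7300 x g

RCF₁ = 1.118 × 10⁻⁵ × 21.6 × (6859)² = 1.118 × 10⁻⁵ × 21.6 × 47,045,881 ≈ 11,361 × g
RCF₂ = 1.118 × 10⁻⁵ × 21.6 × (8791)² = 1.118 × 10⁻⁵ × 21.6 × 77,281,681 ≈ 18,662.6 × g
Increase = 18,662.6 − 11,361 = 7,301.6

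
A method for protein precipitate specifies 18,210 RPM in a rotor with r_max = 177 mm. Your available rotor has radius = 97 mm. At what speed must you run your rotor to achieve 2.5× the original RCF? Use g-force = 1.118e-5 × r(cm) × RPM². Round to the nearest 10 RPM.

≈ 38890 RPM

Original rotor: r = 177 mm = 17.7 cm
RCF_original = 1.118 × 10⁻⁵ × 17.7 × (18210)² = 1.118 × 10⁻⁵ × 17.7 × 331,604,100 ≈ 65,619.8 × g
Target RCF = 2.5 × 65,619.8 ≈ 164,049.5 × g
Your rotor: r = 97 mm = 9.7 cm
164,049.5 = 1.118 × 10⁻⁵ × 9.7 × N²
N² = 164,049.5 / (10.8446 × 10⁻⁵) = 1,512,729,838
N ≈ √1,512,729,838 ≈ 38,893.8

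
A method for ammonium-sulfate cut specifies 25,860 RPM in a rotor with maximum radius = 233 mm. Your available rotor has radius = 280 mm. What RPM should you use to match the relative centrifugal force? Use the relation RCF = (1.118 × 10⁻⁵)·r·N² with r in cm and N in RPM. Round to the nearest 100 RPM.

Original rotor: r = 233 mm = 23.3 cm
RCF_original = 1.118 × 10⁻⁵ × 23.3 × (25860)² = 1.118 × 10⁻⁵ × 23.3 × 668,739,600 ≈ 174,202.7 × g
Your rotor: r = 280 mm = 28.0 cm
174,202.7 = 1.118 × 10⁻⁵ × 28 × N²
N² = 174,202.7 / (31.304 × 10⁻⁵) = 556,487,030
N ≈ √556,487,030 ≈ 23,590.0

≈ 23600 RPM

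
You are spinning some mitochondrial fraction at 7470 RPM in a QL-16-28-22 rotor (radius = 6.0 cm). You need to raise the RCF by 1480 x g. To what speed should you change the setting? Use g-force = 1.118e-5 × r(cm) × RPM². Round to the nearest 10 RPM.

Current RCF = 1.118 × 10⁻⁵ × 6 × (7470)² = 1.118 × 10⁻⁵ × 6 × 55,800,900 ≈ 3,743.1 × g
Target RCF = 3,743.1 + 1,480 = 5,223.1 × g
N² = 5,223.1 / (6.708 × 10⁻⁵) = 77,863,745
N ≈ √77,863,745 ≈ 8,824.0

8820 RPM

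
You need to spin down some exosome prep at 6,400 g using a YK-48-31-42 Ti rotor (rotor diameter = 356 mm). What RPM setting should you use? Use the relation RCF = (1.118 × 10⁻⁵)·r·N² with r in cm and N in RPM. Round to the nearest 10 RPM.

≈ 5670 RPM

r = 356 mm / 2 = 178 mm = 17.8 cm
6,400 = 1.118 × 10⁻⁵ × 17.8 × N²
N² = 6,400 / (19.9004 × 10⁻⁵) = 32,160,158
N ≈ √32,160,158 ≈ 5,671.0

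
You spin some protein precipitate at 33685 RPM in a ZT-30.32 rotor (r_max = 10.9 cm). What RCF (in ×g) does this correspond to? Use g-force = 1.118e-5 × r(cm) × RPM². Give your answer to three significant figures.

RCF = 1.118 × 10⁻⁵ × r × N²
RCF = 1.118 × 10⁻⁵ × 10.9 × (33685)² = 1.118 × 10⁻⁵ × 10.9 × 1,134,679,225 ≈ 138,274.3 × g

RCF ≈ 138000 ×g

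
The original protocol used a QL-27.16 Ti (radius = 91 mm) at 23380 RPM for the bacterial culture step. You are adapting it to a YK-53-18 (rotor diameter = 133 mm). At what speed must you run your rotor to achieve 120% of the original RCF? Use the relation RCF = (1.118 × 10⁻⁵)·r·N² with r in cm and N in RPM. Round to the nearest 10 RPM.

29960 RPM

Original rotor: r = 91 mm = 9.1 cm
RCF = 1.118 × 10⁻⁵ × r × N²
RCF_original = 1.118 × 10⁻⁵ × 9.1 × (23380)² = 1.118 × 10⁻⁵ × 9.1 × 546,624,400 ≈ 55,612.5 × g
Target RCF = 1.2 × 55,612.5 ≈ 66,735 × g
Your rotor: r = 133 mm / 2 = 66.5 mm = 6.65 cm
66,735 = 1.118 × 10⁻⁵ × 6.65 × N²
N² = 66,735 / (7.4347 × 10⁻⁵) = 897,615,237
N ≈ √897,615,237 ≈ 29,960.2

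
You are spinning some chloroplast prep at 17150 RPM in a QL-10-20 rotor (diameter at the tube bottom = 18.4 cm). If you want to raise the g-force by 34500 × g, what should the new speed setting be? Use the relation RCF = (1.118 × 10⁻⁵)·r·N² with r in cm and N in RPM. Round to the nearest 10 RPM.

25090 RPM

r = 18.4 / 2 = 9.2 cm
Current RCF = 1.118 × 10⁻⁵ × 9.2 × (17150)² = 1.118 × 10⁻⁵ × 9.2 × 294,122,500 ≈ 30,252.3 × g
Target RCF = 30,252.3 + 34,500 = 64,752.3 × g
N² = 64,752.3 / (10.2856 × 10⁻⁵) = 629,543,245
N ≈ √629,543,245 ≈ 25,090.7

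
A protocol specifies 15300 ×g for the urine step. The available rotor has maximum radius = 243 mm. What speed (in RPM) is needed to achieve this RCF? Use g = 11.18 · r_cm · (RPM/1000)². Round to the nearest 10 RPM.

r = 243 mm = 24.3 cm
RCF = 11.18 × r × (N/1000)²
15,300 = 11.18 × 24.3 × (N/1000)²
(N/1000)² = 15,300 / 271.674 = 56.3175
N = 1000 × √56.3175 ≈ 7,504.5

7500 RPM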